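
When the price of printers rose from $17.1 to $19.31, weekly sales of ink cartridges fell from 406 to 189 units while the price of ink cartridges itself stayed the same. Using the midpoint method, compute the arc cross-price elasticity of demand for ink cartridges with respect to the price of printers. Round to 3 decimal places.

-6.009

ΔQ_A = 189 − 406 = -217; ΔP_B = 19.31 − 17.1 = 2.21.
Midpoints: Q̄_A = 297.5, P̄_B = 18.20.
ε = (ΔQ_A/Q̄_A)/(ΔP_B/P̄_B) = (-217/297.5)/(2.21/18.20) ≈ -6.009.
ε < 0: ink cartridges and printers are complements.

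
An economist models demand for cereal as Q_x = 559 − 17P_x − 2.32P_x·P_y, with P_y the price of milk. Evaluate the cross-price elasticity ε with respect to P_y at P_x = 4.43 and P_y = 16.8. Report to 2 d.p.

At P_x = 4.43 and P_y = 16.8: Q_x = 311.026.
∂Q_x/∂P_y = -2.32P_x = -2.32(4.43) = -10.2776.
ε = (∂Q_x/∂P_y)(P_y/Q_x) = -10.2776 × (16.8/311.026) ≈ -0.56.
ε < 0: complements.

-0.56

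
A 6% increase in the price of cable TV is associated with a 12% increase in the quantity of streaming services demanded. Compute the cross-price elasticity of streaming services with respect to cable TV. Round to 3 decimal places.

2.000

ε = (%ΔQ of streaming services) / (%ΔP of cable TV) = (12%) / (6%) ≈ 2.000.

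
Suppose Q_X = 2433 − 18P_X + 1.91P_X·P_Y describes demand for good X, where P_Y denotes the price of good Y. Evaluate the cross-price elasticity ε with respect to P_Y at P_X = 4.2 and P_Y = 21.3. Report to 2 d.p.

At P_X = 4.2 and P_Y = 21.3: Q_X = 2528.269.
∂Q_X/∂P_Y = 1.91P_X = 1.91(4.2) = 8.0220.
ε = (∂Q_X/∂P_Y)(P_Y/Q_X) = 8.0220 × (21.3/2528.269) ≈ 0.07.
ε > 0: substitutes.

0.07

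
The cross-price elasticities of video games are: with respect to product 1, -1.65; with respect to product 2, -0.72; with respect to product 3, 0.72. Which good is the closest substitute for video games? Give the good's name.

product 3

Substitutes have ε > 0. Among the positive values, 0.72 (product 3) is largest.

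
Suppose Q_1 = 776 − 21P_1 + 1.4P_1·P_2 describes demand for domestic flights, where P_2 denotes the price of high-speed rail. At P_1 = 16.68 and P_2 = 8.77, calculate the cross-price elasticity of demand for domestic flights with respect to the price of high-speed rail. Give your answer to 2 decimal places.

0.32

At P_1 = 16.68 and P_2 = 8.77: Q_1 = 630.517.
∂Q_1/∂P_2 = 1.4P_1 = 1.4(16.68) = 23.3520.
ε = (∂Q_1/∂P_2)(P_2/Q_1) = 23.3520 × (8.77/630.517) ≈ 0.32.
ε > 0: substitutes.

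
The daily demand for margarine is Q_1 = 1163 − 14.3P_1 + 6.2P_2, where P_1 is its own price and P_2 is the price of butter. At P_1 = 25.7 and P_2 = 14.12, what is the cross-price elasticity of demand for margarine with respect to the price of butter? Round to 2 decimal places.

0.10

At P_1 = 25.7 and P_2 = 14.12: Q_1 = 883.034.
∂Q_1/∂P_2 = 6.2.
ε = (∂Q_1/∂P_2)(P_2/Q_1) = 6.2 × (14.12/883.034) ≈ 0.10.
Since ε > 0, margarine and butter are substitutes.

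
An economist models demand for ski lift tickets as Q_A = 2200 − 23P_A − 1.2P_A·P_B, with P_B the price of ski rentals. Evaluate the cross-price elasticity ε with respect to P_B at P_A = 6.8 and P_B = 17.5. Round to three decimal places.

-0.075

At P_A = 6.8 and P_B = 17.5: Q_A = 1900.8.
∂Q_A/∂P_B = -1.2P_A = -1.2(6.8) = -8.1600.
ε = (∂Q_A/∂P_B)(P_B/Q_A) = -8.1600 × (17.5/1900.8) ≈ -0.075.
ε < 0: complements.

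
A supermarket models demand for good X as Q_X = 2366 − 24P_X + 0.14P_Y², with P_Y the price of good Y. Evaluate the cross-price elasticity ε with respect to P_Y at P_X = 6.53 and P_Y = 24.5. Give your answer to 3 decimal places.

0.073

At P_X = 6.53 and P_Y = 24.5: Q_X = 2293.315.
∂Q_X/∂P_Y = 0.28P_Y = 0.28(24.5) = 6.8600.
ε = (∂Q_X/∂P_Y)(P_Y/Q_X) = 6.8600 × (24.5/2293.315) ≈ 0.073.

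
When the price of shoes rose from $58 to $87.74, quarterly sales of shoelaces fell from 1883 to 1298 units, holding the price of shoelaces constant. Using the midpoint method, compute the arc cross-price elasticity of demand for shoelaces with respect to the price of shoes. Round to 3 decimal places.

-0.901

ΔQ_A = 1298 − 1883 = -585; ΔP_B = 87.74 − 58 = 29.74.
Midpoints: Q̄_A = 1590.5, P̄_B = 72.87.
ε = (ΔQ_A/Q̄_A)/(ΔP_B/P̄_B) = (-585/1590.5)/(29.74/72.87) ≈ -0.901.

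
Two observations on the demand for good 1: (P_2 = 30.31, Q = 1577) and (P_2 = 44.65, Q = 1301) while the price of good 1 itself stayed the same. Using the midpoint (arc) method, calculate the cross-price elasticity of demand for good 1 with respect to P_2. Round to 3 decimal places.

-0.501

ΔQ_1 = 1301 − 1577 = -276; ΔP_2 = 44.65 − 30.31 = 14.34.
Midpoints: Q̄_1 = 1439.0, P̄_2 = 37.48.
ε = (ΔQ_1/Q̄_1)/(ΔP_2/P̄_2) = (-276/1439.0)/(14.34/37.48) ≈ -0.501.
ε < 0: good 1 and good 2 are complements.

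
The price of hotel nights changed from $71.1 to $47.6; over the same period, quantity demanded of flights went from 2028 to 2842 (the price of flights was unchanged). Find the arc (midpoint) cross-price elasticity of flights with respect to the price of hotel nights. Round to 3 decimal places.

ΔQ_A = 2842 − 2028 = 814; ΔP_B = 47.6 − 71.1 = -23.5.
Midpoints: Q̄_A = 2435.0, P̄_B = 59.35.
ε = (ΔQ_A/Q̄_A)/(ΔP_B/P̄_B) = (814/2435.0)/(-23.5/59.35) ≈ -0.844.
ε < 0: flights and hotel nights are complements.

-0.844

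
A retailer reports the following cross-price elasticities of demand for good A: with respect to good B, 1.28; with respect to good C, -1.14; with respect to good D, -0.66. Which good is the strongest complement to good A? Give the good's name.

Complements have ε < 0. The most negative value is -1.14 (good C).

good C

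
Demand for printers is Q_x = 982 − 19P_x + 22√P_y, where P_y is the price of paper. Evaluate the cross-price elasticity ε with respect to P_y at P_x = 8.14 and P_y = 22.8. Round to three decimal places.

At P_x = 8.14 and P_y = 22.8: Q_x = 932.389.
∂Q_x/∂P_y = 22/(2√P_y) = 22/(2√22.8) = 2.3037.
ε = (∂Q_x/∂P_y)(P_y/Q_x) = 2.3037 × (22.8/932.389) ≈ 0.056.

0.056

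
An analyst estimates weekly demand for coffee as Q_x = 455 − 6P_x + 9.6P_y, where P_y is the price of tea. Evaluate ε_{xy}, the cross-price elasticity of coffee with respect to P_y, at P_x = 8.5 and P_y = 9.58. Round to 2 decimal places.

At P_x = 8.5 and P_y = 9.58: Q_x = 495.968.
∂Q_x/∂P_y = 9.6.
ε = (∂Q_x/∂P_y)(P_y/Q_x) = 9.6 × (9.58/495.968) ≈ 0.19.
Since ε > 0, coffee and tea are substitutes.

0.19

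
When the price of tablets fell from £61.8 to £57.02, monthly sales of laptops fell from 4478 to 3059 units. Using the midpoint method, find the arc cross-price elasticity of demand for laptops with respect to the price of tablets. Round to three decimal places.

4.680

ΔQ_A = 3059 − 4478 = -1419; ΔP_B = 57.02 − 61.8 = -4.78.
Midpoints: Q̄_A = 3768.5, P̄_B = 59.41.
ε = (ΔQ_A/Q̄_A)/(ΔP_B/P̄_B) = (-1419/3768.5)/(-4.78/59.41) ≈ 4.680.
ε > 0: laptops and tablets are substitutes.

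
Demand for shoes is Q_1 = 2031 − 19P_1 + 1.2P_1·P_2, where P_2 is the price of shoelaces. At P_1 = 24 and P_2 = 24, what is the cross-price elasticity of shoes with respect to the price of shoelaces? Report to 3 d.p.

0.305

At P_1 = 24 and P_2 = 24: Q_1 = 2266.2.
∂Q_1/∂P_2 = 1.2P_1 = 1.2(24) = 28.8000.
ε = (∂Q_1/∂P_2)(P_2/Q_1) = 28.8000 × (24/2266.2) ≈ 0.305.
ε > 0: substitutes.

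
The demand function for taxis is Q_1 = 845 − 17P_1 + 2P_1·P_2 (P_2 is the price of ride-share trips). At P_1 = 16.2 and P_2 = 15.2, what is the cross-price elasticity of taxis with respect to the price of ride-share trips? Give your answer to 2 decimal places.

At P_1 = 16.2 and P_2 = 15.2: Q_1 = 1062.08.
∂Q_1/∂P_2 = 2P_1 = 2(16.2) = 32.4000.
ε = (∂Q_1/∂P_2)(P_2/Q_1) = 32.4000 × (15.2/1062.08) ≈ 0.46.
ε > 0: substitutes.

0.46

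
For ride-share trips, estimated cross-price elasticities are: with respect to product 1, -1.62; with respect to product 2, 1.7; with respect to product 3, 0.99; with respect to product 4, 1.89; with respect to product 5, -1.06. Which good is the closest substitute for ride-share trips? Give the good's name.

Substitutes have ε > 0. Among the positive values, 1.89 (product 4) is largest.

product 4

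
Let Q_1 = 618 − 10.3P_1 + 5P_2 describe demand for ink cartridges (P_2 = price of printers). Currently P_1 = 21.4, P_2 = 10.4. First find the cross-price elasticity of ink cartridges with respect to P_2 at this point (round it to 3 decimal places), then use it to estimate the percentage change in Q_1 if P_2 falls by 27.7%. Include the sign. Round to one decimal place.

-3.2%

At P_1 = 21.4, P_2 = 10.4: Q_1 = 449.58.
∂Q_1/∂P_2 = 5.
ε = (∂Q_1/∂P_2)(P_2/Q_1) = 5.0000 × 10.4/449.58 ≈ 0.116.
%ΔQ_1 ≈ ε × %ΔP_2 = 0.116 × (-27.7%) = -3.2%.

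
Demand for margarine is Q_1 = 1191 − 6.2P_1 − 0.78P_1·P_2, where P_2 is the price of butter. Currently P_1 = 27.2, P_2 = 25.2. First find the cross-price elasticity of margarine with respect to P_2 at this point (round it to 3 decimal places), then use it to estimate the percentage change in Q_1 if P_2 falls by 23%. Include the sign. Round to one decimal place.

25.2%

At P_1 = 27.2, P_2 = 25.2: Q_1 = 487.717.
∂Q_1/∂P_2 = -0.78P_1 = -21.2160.
ε = (∂Q_1/∂P_2)(P_2/Q_1) = -21.2160 × 25.2/487.717 ≈ -1.096.
%ΔQ_1 ≈ ε × %ΔP_2 = -1.096 × (-23%) = 25.2%.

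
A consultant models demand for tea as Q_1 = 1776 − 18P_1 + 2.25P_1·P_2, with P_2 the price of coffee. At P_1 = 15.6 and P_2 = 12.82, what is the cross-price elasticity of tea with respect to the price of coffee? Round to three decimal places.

0.231

At P_1 = 15.6 and P_2 = 12.82: Q_1 = 1945.182.
∂Q_1/∂P_2 = 2.25P_1 = 2.25(15.6) = 35.1000.
ε = (∂Q_1/∂P_2)(P_2/Q_1) = 35.1000 × (12.82/1945.182) ≈ 0.231.
ε > 0: substitutes.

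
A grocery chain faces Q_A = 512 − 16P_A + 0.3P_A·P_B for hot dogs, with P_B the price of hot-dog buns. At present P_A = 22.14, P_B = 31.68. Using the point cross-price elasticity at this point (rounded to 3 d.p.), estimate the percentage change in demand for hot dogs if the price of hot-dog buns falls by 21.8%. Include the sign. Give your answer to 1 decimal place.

-12.5%

At P_A = 22.14, P_B = 31.68: Q_A = 368.179.
∂Q_A/∂P_B = 0.3P_A = 6.6420.
ε = (∂Q_A/∂P_B)(P_B/Q_A) = 6.6420 × 31.68/368.179 ≈ 0.572.
%ΔQ_A ≈ ε × %ΔP_B = 0.572 × (-21.8%) = -12.5%.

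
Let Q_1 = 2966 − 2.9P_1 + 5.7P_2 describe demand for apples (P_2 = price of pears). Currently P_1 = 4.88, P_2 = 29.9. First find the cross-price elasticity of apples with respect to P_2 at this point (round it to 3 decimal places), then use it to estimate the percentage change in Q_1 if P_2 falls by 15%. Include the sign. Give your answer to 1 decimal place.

At P_1 = 4.88, P_2 = 29.9: Q_1 = 3122.278.
∂Q_1/∂P_2 = 5.7.
ε = (∂Q_1/∂P_2)(P_2/Q_1) = 5.7000 × 29.9/3122.278 ≈ 0.055.
%ΔQ_1 ≈ ε × %ΔP_2 = 0.055 × (-15%) = -0.8%.

-0.8%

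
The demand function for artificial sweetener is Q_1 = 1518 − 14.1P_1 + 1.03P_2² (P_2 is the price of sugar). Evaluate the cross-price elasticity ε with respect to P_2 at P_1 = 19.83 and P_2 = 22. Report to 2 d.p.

0.57

At P_1 = 19.83 and P_2 = 22: Q_1 = 1736.917.
∂Q_1/∂P_2 = 2.06P_2 = 2.06(22) = 45.3200.
ε = (∂Q_1/∂P_2)(P_2/Q_1) = 45.3200 × (22/1736.917) ≈ 0.57.
ε > 0: substitutes.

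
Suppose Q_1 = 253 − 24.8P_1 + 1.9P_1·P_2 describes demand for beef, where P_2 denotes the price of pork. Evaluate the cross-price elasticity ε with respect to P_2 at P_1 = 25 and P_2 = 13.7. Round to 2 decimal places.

At P_1 = 25 and P_2 = 13.7: Q_1 = 283.75.
∂Q_1/∂P_2 = 1.9P_1 = 1.9(25) = 47.5000.
ε = (∂Q_1/∂P_2)(P_2/Q_1) = 47.5000 × (13.7/283.75) ≈ 2.29.
ε > 0: substitutes.

2.29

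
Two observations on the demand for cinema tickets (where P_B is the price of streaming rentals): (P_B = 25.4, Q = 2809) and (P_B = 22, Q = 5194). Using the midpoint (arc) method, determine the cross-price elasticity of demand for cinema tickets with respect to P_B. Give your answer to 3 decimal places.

ΔQ_A = 5194 − 2809 = 2385; ΔP_B = 22 − 25.4 = -3.4.
Midpoints: Q̄_A = 4001.5, P̄_B = 23.70.
ε = (ΔQ_A/Q̄_A)/(ΔP_B/P̄_B) = (2385/4001.5)/(-3.4/23.70) ≈ -4.155.
ε < 0: cinema tickets and streaming rentals are complements.

-4.155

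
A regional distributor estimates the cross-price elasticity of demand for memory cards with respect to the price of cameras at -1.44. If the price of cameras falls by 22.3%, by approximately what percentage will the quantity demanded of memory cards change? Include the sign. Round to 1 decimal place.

32.1%

%ΔQ ≈ ε × %ΔP of cameras = -1.44 × (-22.3%) = 32.1%.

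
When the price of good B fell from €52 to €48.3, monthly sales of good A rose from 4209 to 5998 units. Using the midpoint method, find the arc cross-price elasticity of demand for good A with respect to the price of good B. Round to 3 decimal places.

-4.751

ΔQ_A = 5998 − 4209 = 1789; ΔP_B = 48.3 − 52 = -3.7.
Midpoints: Q̄_A = 5103.5, P̄_B = 50.15.
ε = (ΔQ_A/Q̄_A)/(ΔP_B/P̄_B) = (1789/5103.5)/(-3.7/50.15) ≈ -4.751.
ε < 0: good A and good B are complements.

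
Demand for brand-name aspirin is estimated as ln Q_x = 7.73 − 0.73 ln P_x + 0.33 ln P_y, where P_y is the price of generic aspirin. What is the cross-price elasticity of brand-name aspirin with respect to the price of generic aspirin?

0.33

In a log-linear (constant-elasticity) demand function, the coefficient on ln P_y is the cross-price elasticity.
ε = 0.33. Positive, so brand-name aspirin and generic aspirin are substitutes.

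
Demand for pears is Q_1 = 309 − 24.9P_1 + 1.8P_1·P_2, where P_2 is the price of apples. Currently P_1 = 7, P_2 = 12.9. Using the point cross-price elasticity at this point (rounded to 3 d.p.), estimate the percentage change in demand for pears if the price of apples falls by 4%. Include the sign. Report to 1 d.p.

-2.2%

At P_1 = 7, P_2 = 12.9: Q_1 = 297.24.
∂Q_1/∂P_2 = 1.8P_1 = 12.6000.
ε = (∂Q_1/∂P_2)(P_2/Q_1) = 12.6000 × 12.9/297.24 ≈ 0.547.
%ΔQ_1 ≈ ε × %ΔP_2 = 0.547 × (-4%) = -2.2%.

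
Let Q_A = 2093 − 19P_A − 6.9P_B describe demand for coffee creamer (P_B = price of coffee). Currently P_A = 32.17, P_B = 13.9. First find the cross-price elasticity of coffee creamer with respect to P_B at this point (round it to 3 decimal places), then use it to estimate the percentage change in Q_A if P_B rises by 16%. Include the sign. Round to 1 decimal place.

At P_A = 32.17, P_B = 13.9: Q_A = 1385.86.
∂Q_A/∂P_B = -6.9.
ε = (∂Q_A/∂P_B)(P_B/Q_A) = -6.9000 × 13.9/1385.86 ≈ -0.069.
%ΔQ_A ≈ ε × %ΔP_B = -0.069 × (16%) = -1.1%.

-1.1%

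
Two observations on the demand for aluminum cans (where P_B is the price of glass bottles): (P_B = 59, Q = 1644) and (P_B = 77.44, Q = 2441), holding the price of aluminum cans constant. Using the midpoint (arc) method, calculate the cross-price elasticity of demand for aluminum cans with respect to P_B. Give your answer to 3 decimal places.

1.444

ΔQ_A = 2441 − 1644 = 797; ΔP_B = 77.44 − 59 = 18.44.
Midpoints: Q̄_A = 2042.5, P̄_B = 68.22.
ε = (ΔQ_A/Q̄_A)/(ΔP_B/P̄_B) = (797/2042.5)/(18.44/68.22) ≈ 1.444.
ε > 0: aluminum cans and glass bottles are substitutes.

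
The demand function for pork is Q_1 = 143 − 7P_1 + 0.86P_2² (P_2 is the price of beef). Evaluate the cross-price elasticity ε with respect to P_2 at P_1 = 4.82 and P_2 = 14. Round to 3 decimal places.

1.213

At P_1 = 4.82 and P_2 = 14: Q_1 = 277.82.
∂Q_1/∂P_2 = 1.72P_2 = 1.72(14) = 24.0800.
ε = (∂Q_1/∂P_2)(P_2/Q_1) = 24.0800 × (14/277.82) ≈ 1.213.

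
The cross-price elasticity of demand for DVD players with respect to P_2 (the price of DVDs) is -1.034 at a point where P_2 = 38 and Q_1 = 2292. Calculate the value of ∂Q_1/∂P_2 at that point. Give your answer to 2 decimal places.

-62.37

ε = (∂Q_1/∂P_2)·(P_2/Q_1) ⇒ ∂Q_1/∂P_2 = ε·Q_1/P_2 = -1.034 × 2292/38 ≈ -62.37.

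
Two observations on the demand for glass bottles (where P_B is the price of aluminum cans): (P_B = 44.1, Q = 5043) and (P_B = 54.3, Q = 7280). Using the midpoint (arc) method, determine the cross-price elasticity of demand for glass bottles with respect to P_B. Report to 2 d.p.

1.75

ΔQ_A = 7280 − 5043 = 2237; ΔP_B = 54.3 − 44.1 = 10.2.
Midpoints: Q̄_A = 6161.5, P̄_B = 49.20.
ε = (ΔQ_A/Q̄_A)/(ΔP_B/P̄_B) = (2237/6161.5)/(10.2/49.20) ≈ 1.75.
ε > 0: glass bottles and aluminum cans are substitutes.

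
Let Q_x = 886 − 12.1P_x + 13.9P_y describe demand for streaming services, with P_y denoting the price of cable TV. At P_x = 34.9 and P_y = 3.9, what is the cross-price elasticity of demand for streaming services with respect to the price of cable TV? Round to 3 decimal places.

At P_x = 34.9 and P_y = 3.9: Q_x = 517.92.
∂Q_x/∂P_y = 13.9.
ε = (∂Q_x/∂P_y)(P_y/Q_x) = 13.9 × (3.9/517.92) ≈ 0.105.

0.105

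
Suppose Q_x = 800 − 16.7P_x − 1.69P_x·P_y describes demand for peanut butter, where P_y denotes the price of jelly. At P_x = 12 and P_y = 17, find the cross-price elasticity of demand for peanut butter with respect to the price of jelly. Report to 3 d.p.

At P_x = 12 and P_y = 17: Q_x = 254.84.
∂Q_x/∂P_y = -1.69P_x = -1.69(12) = -20.2800.
ε = (∂Q_x/∂P_y)(P_y/Q_x) = -20.2800 × (17/254.84) ≈ -1.353.
ε < 0: complements.

-1.353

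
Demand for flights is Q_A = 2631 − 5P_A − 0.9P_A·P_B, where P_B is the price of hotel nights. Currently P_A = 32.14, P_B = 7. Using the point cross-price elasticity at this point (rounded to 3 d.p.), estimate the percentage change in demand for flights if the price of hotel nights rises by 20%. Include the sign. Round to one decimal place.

At P_A = 32.14, P_B = 7: Q_A = 2267.818.
∂Q_A/∂P_B = -0.9P_A = -28.9260.
ε = (∂Q_A/∂P_B)(P_B/Q_A) = -28.9260 × 7/2267.818 ≈ -0.089.
%ΔQ_A ≈ ε × %ΔP_B = -0.089 × (20%) = -1.8%.

-1.8%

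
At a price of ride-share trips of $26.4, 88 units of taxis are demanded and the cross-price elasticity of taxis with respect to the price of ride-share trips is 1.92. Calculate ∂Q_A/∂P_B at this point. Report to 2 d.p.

6.40

ε = (∂Q_A/∂P_B)·(P_B/Q_A) ⇒ ∂Q_A/∂P_B = ε·Q_A/P_B = 1.92 × 88/26.4 ≈ 6.40.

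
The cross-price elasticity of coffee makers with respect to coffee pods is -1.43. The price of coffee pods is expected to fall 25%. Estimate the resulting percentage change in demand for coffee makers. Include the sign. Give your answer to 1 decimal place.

35.8%

%ΔQ ≈ ε × %ΔP of coffee pods = -1.43 × (-25%) = 35.8%.
Demand for coffee makers rises by about 35.8%.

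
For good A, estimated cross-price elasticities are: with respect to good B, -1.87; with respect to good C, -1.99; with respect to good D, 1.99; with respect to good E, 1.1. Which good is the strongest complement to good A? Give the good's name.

Complements have ε < 0. The most negative value is -1.99 (good C).

good C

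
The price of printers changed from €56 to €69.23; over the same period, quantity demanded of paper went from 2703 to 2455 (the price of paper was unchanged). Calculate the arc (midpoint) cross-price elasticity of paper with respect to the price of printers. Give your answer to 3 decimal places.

ΔQ_A = 2455 − 2703 = -248; ΔP_B = 69.23 − 56 = 13.23.
Midpoints: Q̄_A = 2579.0, P̄_B = 62.62.
ε = (ΔQ_A/Q̄_A)/(ΔP_B/P̄_B) = (-248/2579.0)/(13.23/62.62) ≈ -0.455.
ε < 0: paper and printers are complements.

-0.455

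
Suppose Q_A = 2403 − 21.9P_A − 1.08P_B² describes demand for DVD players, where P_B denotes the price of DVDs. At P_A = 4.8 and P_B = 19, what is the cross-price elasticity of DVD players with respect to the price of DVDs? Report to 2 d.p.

At P_A = 4.8 and P_B = 19: Q_A = 1908.
∂Q_A/∂P_B = -2.16P_B = -2.16(19) = -41.0400.
ε = (∂Q_A/∂P_B)(P_B/Q_A) = -41.0400 × (19/1908) ≈ -0.41.
ε < 0: complements.

-0.41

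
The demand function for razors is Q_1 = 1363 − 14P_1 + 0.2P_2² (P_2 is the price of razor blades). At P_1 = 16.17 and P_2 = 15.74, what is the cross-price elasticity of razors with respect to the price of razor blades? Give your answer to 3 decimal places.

0.084

At P_1 = 16.17 and P_2 = 15.74: Q_1 = 1186.170.
∂Q_1/∂P_2 = 0.4P_2 = 0.4(15.74) = 6.2960.
ε = (∂Q_1/∂P_2)(P_2/Q_1) = 6.2960 × (15.74/1186.170) ≈ 0.084.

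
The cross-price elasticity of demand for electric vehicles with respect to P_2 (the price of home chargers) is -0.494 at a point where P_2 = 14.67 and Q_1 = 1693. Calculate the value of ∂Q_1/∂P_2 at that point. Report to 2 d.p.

-57.01

ε = (∂Q_1/∂P_2)·(P_2/Q_1) ⇒ ∂Q_1/∂P_2 = ε·Q_1/P_2 = -0.494 × 1693/14.67 ≈ -57.01.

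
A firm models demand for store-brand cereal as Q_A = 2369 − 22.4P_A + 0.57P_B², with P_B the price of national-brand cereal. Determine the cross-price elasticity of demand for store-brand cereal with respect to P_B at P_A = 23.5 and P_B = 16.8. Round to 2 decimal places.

0.16

At P_A = 23.5 and P_B = 16.8: Q_A = 2003.477.
∂Q_A/∂P_B = 1.14P_B = 1.14(16.8) = 19.1520.
ε = (∂Q_A/∂P_B)(P_B/Q_A) = 19.1520 × (16.8/2003.477) ≈ 0.16.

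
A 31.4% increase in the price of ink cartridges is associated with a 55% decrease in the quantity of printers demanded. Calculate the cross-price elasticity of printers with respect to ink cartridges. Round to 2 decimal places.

-1.75

ε = (%ΔQ of printers) / (%ΔP of ink cartridges) = (-55%) / (31.4%) ≈ -1.75.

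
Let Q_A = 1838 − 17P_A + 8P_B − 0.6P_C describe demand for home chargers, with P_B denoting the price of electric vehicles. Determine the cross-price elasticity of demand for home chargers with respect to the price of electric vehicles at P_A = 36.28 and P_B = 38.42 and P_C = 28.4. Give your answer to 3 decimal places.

At P_A = 36.28 and P_B = 38.42 and P_C = 28.4: Q_A = 1511.56.
∂Q_A/∂P_B = 8.
ε = (∂Q_A/∂P_B)(P_B/Q_A) = 8 × (38.42/1511.56) ≈ 0.203.

0.203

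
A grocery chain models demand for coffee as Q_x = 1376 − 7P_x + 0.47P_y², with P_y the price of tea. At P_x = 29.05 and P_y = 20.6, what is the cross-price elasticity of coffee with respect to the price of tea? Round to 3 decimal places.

0.291

At P_x = 29.05 and P_y = 20.6: Q_x = 1372.099.
∂Q_x/∂P_y = 0.94P_y = 0.94(20.6) = 19.3640.
ε = (∂Q_x/∂P_y)(P_y/Q_x) = 19.3640 × (20.6/1372.099) ≈ 0.291.
ε > 0: substitutes.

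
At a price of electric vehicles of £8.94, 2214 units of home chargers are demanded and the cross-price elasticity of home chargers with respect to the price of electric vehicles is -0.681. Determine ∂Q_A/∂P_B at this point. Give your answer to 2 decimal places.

ε = (∂Q_A/∂P_B)·(P_B/Q_A) ⇒ ∂Q_A/∂P_B = ε·Q_A/P_B = -0.681 × 2214/8.94 ≈ -168.65.

-168.65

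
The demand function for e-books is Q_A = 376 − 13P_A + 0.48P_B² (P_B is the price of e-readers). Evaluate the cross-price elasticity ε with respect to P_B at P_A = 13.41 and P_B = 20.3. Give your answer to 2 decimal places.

0.99

At P_A = 13.41 and P_B = 20.3: Q_A = 399.473.
∂Q_A/∂P_B = 0.96P_B = 0.96(20.3) = 19.4880.
ε = (∂Q_A/∂P_B)(P_B/Q_A) = 19.4880 × (20.3/399.473) ≈ 0.99.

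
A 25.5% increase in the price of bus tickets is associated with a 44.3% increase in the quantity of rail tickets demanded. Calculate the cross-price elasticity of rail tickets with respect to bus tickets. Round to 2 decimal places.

1.74

ε = (%ΔQ of rail tickets) / (%ΔP of bus tickets) = (44.3%) / (25.5%) ≈ 1.74.
Positive cross-price elasticity: substitutes.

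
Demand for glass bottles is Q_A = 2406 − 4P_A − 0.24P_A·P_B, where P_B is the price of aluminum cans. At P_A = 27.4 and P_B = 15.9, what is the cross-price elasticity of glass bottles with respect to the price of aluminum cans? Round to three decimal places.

At P_A = 27.4 and P_B = 15.9: Q_A = 2191.842.
∂Q_A/∂P_B = -0.24P_A = -0.24(27.4) = -6.5760.
ε = (∂Q_A/∂P_B)(P_B/Q_A) = -6.5760 × (15.9/2191.842) ≈ -0.048.

-0.048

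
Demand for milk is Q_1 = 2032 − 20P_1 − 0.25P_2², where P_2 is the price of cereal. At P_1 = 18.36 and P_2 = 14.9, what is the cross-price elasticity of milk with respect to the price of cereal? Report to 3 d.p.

-0.069

At P_1 = 18.36 and P_2 = 14.9: Q_1 = 1609.297.
∂Q_1/∂P_2 = -0.5P_2 = -0.5(14.9) = -7.4500.
ε = (∂Q_1/∂P_2)(P_2/Q_1) = -7.4500 × (14.9/1609.297) ≈ -0.069.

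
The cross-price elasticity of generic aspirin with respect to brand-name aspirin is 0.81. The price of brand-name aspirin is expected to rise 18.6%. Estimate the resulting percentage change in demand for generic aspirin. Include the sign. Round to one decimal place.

%ΔQ ≈ ε × %ΔP of brand-name aspirin = 0.81 × (18.6%) = 15.1%.

15.1%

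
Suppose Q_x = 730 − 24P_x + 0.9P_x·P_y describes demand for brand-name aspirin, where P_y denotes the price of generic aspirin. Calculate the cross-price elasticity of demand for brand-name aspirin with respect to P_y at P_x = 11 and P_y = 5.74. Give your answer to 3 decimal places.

0.109

At P_x = 11 and P_y = 5.74: Q_x = 522.826.
∂Q_x/∂P_y = 0.9P_x = 0.9(11) = 9.9000.
ε = (∂Q_x/∂P_y)(P_y/Q_x) = 9.9000 × (5.74/522.826) ≈ 0.109.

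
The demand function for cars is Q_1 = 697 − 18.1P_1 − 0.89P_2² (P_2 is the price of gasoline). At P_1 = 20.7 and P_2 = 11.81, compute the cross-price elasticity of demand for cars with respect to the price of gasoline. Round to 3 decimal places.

At P_1 = 20.7 and P_2 = 11.81: Q_1 = 198.196.
∂Q_1/∂P_2 = -1.78P_2 = -1.78(11.81) = -21.0218.
ε = (∂Q_1/∂P_2)(P_2/Q_1) = -21.0218 × (11.81/198.196) ≈ -1.253.
ε < 0: complements.

-1.253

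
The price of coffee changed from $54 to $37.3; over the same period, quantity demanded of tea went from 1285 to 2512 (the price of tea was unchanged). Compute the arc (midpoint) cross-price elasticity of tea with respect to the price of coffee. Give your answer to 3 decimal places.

ΔQ_A = 2512 − 1285 = 1227; ΔP_B = 37.3 − 54 = -16.7.
Midpoints: Q̄_A = 1898.5, P̄_B = 45.65.
ε = (ΔQ_A/Q̄_A)/(ΔP_B/P̄_B) = (1227/1898.5)/(-16.7/45.65) ≈ -1.767.

-1.767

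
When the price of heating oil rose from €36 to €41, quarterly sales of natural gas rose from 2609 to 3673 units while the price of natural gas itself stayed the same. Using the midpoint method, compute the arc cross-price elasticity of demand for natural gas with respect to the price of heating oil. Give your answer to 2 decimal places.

ΔQ_A = 3673 − 2609 = 1064; ΔP_B = 41 − 36 = 5.
Midpoints: Q̄_A = 3141.0, P̄_B = 38.50.
ε = (ΔQ_A/Q̄_A)/(ΔP_B/P̄_B) = (1064/3141.0)/(5/38.50) ≈ 2.61.

2.61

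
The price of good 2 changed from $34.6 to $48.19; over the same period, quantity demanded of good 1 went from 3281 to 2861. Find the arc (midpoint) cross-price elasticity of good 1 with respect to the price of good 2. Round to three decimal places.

ΔQ_1 = 2861 − 3281 = -420; ΔP_2 = 48.19 − 34.6 = 13.59.
Midpoints: Q̄_1 = 3071.0, P̄_2 = 41.39.
ε = (ΔQ_1/Q̄_1)/(ΔP_2/P̄_2) = (-420/3071.0)/(13.59/41.39) ≈ -0.417.

-0.417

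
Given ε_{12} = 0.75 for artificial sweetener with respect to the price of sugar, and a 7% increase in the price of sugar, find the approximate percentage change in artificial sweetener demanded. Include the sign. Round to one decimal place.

5.3%

%ΔQ ≈ ε × %ΔP of sugar = 0.75 × (7%) = 5.3%.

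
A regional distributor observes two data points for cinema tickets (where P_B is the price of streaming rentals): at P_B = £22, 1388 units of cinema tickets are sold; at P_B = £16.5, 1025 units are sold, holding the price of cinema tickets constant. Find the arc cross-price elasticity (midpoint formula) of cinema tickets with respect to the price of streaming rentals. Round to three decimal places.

ΔQ_A = 1025 − 1388 = -363; ΔP_B = 16.5 − 22 = -5.5.
Midpoints: Q̄_A = 1206.5, P̄_B = 19.25.
ε = (ΔQ_A/Q̄_A)/(ΔP_B/P̄_B) = (-363/1206.5)/(-5.5/19.25) ≈ 1.053.

1.053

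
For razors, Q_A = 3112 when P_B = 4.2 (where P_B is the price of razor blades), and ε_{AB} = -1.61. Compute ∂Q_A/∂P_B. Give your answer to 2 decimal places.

-1192.93

ε = (∂Q_A/∂P_B)·(P_B/Q_A) ⇒ ∂Q_A/∂P_B = ε·Q_A/P_B = -1.61 × 3112/4.2 ≈ -1192.93.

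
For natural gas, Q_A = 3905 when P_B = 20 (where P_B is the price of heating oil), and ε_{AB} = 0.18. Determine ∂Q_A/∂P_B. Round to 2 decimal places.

35.15

ε = (∂Q_A/∂P_B)·(P_B/Q_A) ⇒ ∂Q_A/∂P_B = ε·Q_A/P_B = 0.18 × 3905/20 ≈ 35.15.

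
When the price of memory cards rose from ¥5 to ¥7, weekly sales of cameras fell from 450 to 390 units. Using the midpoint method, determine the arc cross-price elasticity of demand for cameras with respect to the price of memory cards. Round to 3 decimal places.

ΔQ_A = 390 − 450 = -60; ΔP_B = 7 − 5 = 2.
Midpoints: Q̄_A = 420.0, P̄_B = 6.00.
ε = (ΔQ_A/Q̄_A)/(ΔP_B/P̄_B) = (-60/420.0)/(2/6.00) ≈ -0.429.

-0.429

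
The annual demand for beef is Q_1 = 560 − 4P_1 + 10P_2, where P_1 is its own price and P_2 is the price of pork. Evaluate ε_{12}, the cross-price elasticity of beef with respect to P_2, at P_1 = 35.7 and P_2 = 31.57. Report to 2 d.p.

0.43

At P_1 = 35.7 and P_2 = 31.57: Q_1 = 732.9.
∂Q_1/∂P_2 = 10.
ε = (∂Q_1/∂P_2)(P_2/Q_1) = 10 × (31.57/732.9) ≈ 0.43.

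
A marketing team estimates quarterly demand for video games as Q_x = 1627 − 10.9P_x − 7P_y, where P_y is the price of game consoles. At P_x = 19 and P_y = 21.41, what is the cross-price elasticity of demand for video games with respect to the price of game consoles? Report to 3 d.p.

At P_x = 19 and P_y = 21.41: Q_x = 1270.03.
∂Q_x/∂P_y = -7.
ε = (∂Q_x/∂P_y)(P_y/Q_x) = -7 × (21.41/1270.03) ≈ -0.118.

-0.118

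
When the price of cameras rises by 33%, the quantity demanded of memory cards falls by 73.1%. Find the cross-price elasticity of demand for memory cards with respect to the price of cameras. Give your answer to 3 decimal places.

ε = (%ΔQ of memory cards) / (%ΔP of cameras) = (-73.1%) / (33%) ≈ -2.215.

-2.215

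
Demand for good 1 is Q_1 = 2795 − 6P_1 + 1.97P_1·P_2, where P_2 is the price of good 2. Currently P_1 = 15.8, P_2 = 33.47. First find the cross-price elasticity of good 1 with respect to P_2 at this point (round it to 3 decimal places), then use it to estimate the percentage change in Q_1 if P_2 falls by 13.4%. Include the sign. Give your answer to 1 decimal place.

At P_1 = 15.8, P_2 = 33.47: Q_1 = 3741.987.
∂Q_1/∂P_2 = 1.97P_1 = 31.1260.
ε = (∂Q_1/∂P_2)(P_2/Q_1) = 31.1260 × 33.47/3741.987 ≈ 0.278.
%ΔQ_1 ≈ ε × %ΔP_2 = 0.278 × (-13.4%) = -3.7%.

-3.7%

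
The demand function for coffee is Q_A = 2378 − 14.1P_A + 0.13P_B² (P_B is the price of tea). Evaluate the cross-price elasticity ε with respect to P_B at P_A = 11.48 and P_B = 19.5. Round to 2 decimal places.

0.04

At P_A = 11.48 and P_B = 19.5: Q_A = 2265.564.
∂Q_A/∂P_B = 0.26P_B = 0.26(19.5) = 5.0700.
ε = (∂Q_A/∂P_B)(P_B/Q_A) = 5.0700 × (19.5/2265.564) ≈ 0.04.
ε > 0: substitutes.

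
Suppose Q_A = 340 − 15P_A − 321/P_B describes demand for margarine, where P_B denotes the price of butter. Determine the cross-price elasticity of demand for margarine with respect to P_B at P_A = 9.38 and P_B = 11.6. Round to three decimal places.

0.161

At P_A = 9.38 and P_B = 11.6: Q_A = 171.628.
∂Q_A/∂P_B = 321/P_B² = 2.3856.
ε = (∂Q_A/∂P_B)(P_B/Q_A) = 2.3856 × (11.6/171.628) ≈ 0.161.
ε > 0: substitutes.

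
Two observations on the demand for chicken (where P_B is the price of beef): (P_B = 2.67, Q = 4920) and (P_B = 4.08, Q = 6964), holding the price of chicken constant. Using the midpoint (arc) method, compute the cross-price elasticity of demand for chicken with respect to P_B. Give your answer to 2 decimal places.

0.82

ΔQ_A = 6964 − 4920 = 2044; ΔP_B = 4.08 − 2.67 = 1.41.
Midpoints: Q̄_A = 5942.0, P̄_B = 3.38.
ε = (ΔQ_A/Q̄_A)/(ΔP_B/P̄_B) = (2044/5942.0)/(1.41/3.38) ≈ 0.82.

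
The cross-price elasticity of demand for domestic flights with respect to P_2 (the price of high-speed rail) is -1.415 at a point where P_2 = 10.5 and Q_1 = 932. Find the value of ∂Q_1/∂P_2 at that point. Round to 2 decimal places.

-125.60

ε = (∂Q_1/∂P_2)·(P_2/Q_1) ⇒ ∂Q_1/∂P_2 = ε·Q_1/P_2 = -1.415 × 932/10.5 ≈ -125.60.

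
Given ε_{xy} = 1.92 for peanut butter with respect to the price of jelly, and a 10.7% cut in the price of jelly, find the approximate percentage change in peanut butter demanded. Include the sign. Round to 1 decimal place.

%ΔQ ≈ ε × %ΔP of jelly = 1.92 × (-10.7%) = -20.5%.
Demand for peanut butter falls by about 20.5%.

-20.5%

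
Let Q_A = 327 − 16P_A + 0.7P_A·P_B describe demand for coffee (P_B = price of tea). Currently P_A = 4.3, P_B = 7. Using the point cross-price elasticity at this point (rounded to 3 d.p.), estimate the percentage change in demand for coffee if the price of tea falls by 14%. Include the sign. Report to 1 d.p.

At P_A = 4.3, P_B = 7: Q_A = 279.27.
∂Q_A/∂P_B = 0.7P_A = 3.0100.
ε = (∂Q_A/∂P_B)(P_B/Q_A) = 3.0100 × 7/279.27 ≈ 0.075.
%ΔQ_A ≈ ε × %ΔP_B = 0.075 × (-14%) = -1.1%.

-1.1%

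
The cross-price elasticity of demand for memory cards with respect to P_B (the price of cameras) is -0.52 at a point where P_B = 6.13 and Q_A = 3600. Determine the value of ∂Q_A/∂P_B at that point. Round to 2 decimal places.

-305.38

ε = (∂Q_A/∂P_B)·(P_B/Q_A) ⇒ ∂Q_A/∂P_B = ε·Q_A/P_B = -0.52 × 3600/6.13 ≈ -305.38.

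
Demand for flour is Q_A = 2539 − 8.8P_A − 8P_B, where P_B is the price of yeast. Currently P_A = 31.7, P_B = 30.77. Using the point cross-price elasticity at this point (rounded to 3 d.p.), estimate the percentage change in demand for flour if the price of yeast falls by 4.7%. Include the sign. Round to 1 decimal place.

0.6%

At P_A = 31.7, P_B = 30.77: Q_A = 2013.88.
∂Q_A/∂P_B = -8.
ε = (∂Q_A/∂P_B)(P_B/Q_A) = -8.0000 × 30.77/2013.88 ≈ -0.122.
%ΔQ_A ≈ ε × %ΔP_B = -0.122 × (-4.7%) = 0.6%.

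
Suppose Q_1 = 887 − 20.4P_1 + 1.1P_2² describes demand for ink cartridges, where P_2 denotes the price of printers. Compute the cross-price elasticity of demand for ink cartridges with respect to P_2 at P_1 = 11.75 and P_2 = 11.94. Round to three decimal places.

0.390

At P_1 = 11.75 and P_2 = 11.94: Q_1 = 804.120.
∂Q_1/∂P_2 = 2.2P_2 = 2.2(11.94) = 26.2680.
ε = (∂Q_1/∂P_2)(P_2/Q_1) = 26.2680 × (11.94/804.120) ≈ 0.390.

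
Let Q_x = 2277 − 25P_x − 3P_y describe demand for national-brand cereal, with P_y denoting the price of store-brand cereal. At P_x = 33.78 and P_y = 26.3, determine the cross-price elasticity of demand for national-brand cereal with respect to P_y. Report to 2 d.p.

At P_x = 33.78 and P_y = 26.3: Q_x = 1353.6.
∂Q_x/∂P_y = -3.
ε = (∂Q_x/∂P_y)(P_y/Q_x) = -3 × (26.3/1353.6) ≈ -0.06.
Since ε < 0, national-brand cereal and store-brand cereal are complements.

-0.06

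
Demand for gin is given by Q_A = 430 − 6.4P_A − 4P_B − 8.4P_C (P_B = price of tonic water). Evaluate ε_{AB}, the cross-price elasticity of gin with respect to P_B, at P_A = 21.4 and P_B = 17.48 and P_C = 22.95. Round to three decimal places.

At P_A = 21.4 and P_B = 17.48 and P_C = 22.95: Q_A = 30.34.
∂Q_A/∂P_B = -4.
ε = (∂Q_A/∂P_B)(P_B/Q_A) = -4 × (17.48/30.34) ≈ -2.305.
Since ε < 0, gin and tonic water are complements.

-2.305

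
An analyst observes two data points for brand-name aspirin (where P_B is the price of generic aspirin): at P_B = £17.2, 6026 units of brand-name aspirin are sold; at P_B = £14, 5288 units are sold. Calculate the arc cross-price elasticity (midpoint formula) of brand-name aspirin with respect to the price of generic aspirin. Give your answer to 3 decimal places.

ΔQ_A = 5288 − 6026 = -738; ΔP_B = 14 − 17.2 = -3.2.
Midpoints: Q̄_A = 5657.0, P̄_B = 15.60.
ε = (ΔQ_A/Q̄_A)/(ΔP_B/P̄_B) = (-738/5657.0)/(-3.2/15.60) ≈ 0.636.
ε > 0: brand-name aspirin and generic aspirin are substitutes.

0.636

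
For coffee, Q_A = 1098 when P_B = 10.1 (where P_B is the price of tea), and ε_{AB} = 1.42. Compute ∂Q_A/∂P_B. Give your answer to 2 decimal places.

154.37

ε = (∂Q_A/∂P_B)·(P_B/Q_A) ⇒ ∂Q_A/∂P_B = ε·Q_A/P_B = 1.42 × 1098/10.1 ≈ 154.37.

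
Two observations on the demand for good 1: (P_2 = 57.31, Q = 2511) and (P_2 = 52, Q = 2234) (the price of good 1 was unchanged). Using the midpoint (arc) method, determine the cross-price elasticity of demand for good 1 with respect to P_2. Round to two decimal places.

ΔQ_1 = 2234 − 2511 = -277; ΔP_2 = 52 − 57.31 = -5.31.
Midpoints: Q̄_1 = 2372.5, P̄_2 = 54.66.
ε = (ΔQ_1/Q̄_1)/(ΔP_2/P̄_2) = (-277/2372.5)/(-5.31/54.66) ≈ 1.20.

1.20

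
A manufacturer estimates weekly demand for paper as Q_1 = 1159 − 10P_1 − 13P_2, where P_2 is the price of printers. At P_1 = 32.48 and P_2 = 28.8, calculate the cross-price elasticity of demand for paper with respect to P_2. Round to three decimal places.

-0.814

At P_1 = 32.48 and P_2 = 28.8: Q_1 = 459.8.
∂Q_1/∂P_2 = -13.
ε = (∂Q_1/∂P_2)(P_2/Q_1) = -13 × (28.8/459.8) ≈ -0.814.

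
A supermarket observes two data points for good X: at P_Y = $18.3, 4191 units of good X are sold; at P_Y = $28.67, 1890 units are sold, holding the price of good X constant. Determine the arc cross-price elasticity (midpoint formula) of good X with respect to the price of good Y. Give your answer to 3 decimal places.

ΔQ_X = 1890 − 4191 = -2301; ΔP_Y = 28.67 − 18.3 = 10.37.
Midpoints: Q̄_X = 3040.5, P̄_Y = 23.48.
ε = (ΔQ_X/Q̄_X)/(ΔP_Y/P̄_Y) = (-2301/3040.5)/(10.37/23.48) ≈ -1.714.

-1.714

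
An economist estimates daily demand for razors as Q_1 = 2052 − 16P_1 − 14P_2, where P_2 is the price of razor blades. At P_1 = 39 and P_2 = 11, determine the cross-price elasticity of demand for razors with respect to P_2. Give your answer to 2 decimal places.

At P_1 = 39 and P_2 = 11: Q_1 = 1274.
∂Q_1/∂P_2 = -14.
ε = (∂Q_1/∂P_2)(P_2/Q_1) = -14 × (11/1274) ≈ -0.12.
Since ε < 0, razors and razor blades are complements.

-0.12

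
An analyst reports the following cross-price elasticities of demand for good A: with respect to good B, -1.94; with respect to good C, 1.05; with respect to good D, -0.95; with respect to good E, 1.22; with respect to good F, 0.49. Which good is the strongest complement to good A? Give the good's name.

Complements have ε < 0. The most negative value is -1.94 (good B).

good B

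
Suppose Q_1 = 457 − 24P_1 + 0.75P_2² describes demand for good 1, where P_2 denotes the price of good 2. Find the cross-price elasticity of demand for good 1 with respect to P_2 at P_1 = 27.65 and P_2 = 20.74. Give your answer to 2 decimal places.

At P_1 = 27.65 and P_2 = 20.74: Q_1 = 116.011.
∂Q_1/∂P_2 = 1.5P_2 = 1.5(20.74) = 31.1100.
ε = (∂Q_1/∂P_2)(P_2/Q_1) = 31.1100 × (20.74/116.011) ≈ 5.56.

5.56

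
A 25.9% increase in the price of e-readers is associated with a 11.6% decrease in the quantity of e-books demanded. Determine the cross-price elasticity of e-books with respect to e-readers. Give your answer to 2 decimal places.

ε = (%ΔQ of e-books) / (%ΔP of e-readers) = (-11.6%) / (25.9%) ≈ -0.45.
Negative cross-price elasticity: complements.

-0.45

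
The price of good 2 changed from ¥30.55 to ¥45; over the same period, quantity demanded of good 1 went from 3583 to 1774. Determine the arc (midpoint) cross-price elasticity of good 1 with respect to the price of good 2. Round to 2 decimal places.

-1.77

ΔQ_1 = 1774 − 3583 = -1809; ΔP_2 = 45 − 30.55 = 14.45.
Midpoints: Q̄_1 = 2678.5, P̄_2 = 37.77.
ε = (ΔQ_1/Q̄_1)/(ΔP_2/P̄_2) = (-1809/2678.5)/(14.45/37.77) ≈ -1.77.
ε < 0: good 1 and good 2 are complements.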